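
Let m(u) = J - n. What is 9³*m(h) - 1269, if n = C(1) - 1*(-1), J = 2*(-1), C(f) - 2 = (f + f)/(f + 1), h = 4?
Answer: -5643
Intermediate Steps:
C(f) = 2 + 2*f/(1 + f) (C(f) = 2 + (f + f)/(f + 1) = 2 + (2*f)/(1 + f) = 2 + 2*f/(1 + f))
J = -2
n = 4 (n = 2*(1 + 2*1)/(1 + 1) - 1*(-1) = 2*(1 + 2)/2 + 1 = 2*(½)*3 + 1 = 3 + 1 = 4)
m(u) = -6 (m(u) = -2 - 1*4 = -2 - 4 = -6)
9³*m(h) - 1269 = 9³*(-6) - 1269 = 729*(-6) - 1269 = -4374 - 1269 = -5643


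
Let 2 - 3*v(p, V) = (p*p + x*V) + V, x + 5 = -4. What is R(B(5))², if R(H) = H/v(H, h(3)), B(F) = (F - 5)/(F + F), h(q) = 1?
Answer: 0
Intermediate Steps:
x = -9 (x = -5 - 4 = -9)
v(p, V) = ⅔ - p²/3 + 8*V/3 (v(p, V) = ⅔ - ((p*p - 9*V) + V)/3 = ⅔ - ((p² - 9*V) + V)/3 = ⅔ - (p² - 8*V)/3 = ⅔ + (-p²/3 + 8*V/3) = ⅔ - p²/3 + 8*V/3)
B(F) = (-5 + F)/(2*F) (B(F) = (-5 + F)/((2*F)) = (-5 + F)*(1/(2*F)) = (-5 + F)/(2*F))
R(H) = H/(10/3 - H²/3) (R(H) = H/(⅔ - H²/3 + (8/3)*1) = H/(⅔ - H²/3 + 8/3) = H/(10/3 - H²/3))
R(B(5))² = (-3*(½)*(-5 + 5)/5/(-10 + ((½)*(-5 + 5)/5)²))² = (-3*(½)*(⅕)*0/(-10 + ((½)*(⅕)*0)²))² = (-3*0/(-10 + 0²))² = (-3*0/(-10 + 0))² = (-3*0/(-10))² = (-3*0*(-⅒))² = 0² = 0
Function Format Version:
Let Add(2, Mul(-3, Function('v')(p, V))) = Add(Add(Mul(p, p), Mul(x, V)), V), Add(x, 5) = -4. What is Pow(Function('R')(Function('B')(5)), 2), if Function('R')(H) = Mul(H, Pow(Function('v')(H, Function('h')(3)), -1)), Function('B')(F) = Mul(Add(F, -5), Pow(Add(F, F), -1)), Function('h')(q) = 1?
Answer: 0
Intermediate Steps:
x = -9 (x = Add(-5, -4) = -9)
Function('v')(p, V) = Add(Rational(2, 3), Mul(Rational(-1, 3), Pow(p, 2)), Mul(Rational(8, 3), V)) (Function('v')(p, V) = Add(Rational(2, 3), Mul(Rational(-1, 3), Add(Add(Mul(p, p), Mul(-9, V)), V))) = Add(Rational(2, 3), Mul(Rational(-1, 3), Add(Add(Pow(p, 2), Mul(-9, V)), V))) = Add(Rational(2, 3), Mul(Rational(-1, 3), Add(Pow(p, 2), Mul(-8, V)))) = Add(Rational(2, 3), Add(Mul(Rational(-1, 3), Pow(p, 2)), Mul(Rational(8, 3), V))) = Add(Rational(2, 3), Mul(Rational(-1, 3), Pow(p, 2)), Mul(Rational(8, 3), V)))
Function('B')(F) = Mul(Rational(1, 2), Pow(F, -1), Add(-5, F)) (Function('B')(F) = Mul(Add(-5, F), Pow(Mul(2, F), -1)) = Mul(Add(-5, F), Mul(Rational(1, 2), Pow(F, -1))) = Mul(Rational(1, 2), Pow(F, -1), Add(-5, F)))
Function('R')(H) = Mul(H, Pow(Add(Rational(10, 3), Mul(Rational(-1, 3), Pow(H, 2))), -1)) (Function('R')(H) = Mul(H, Pow(Add(Rational(2, 3), Mul(Rational(-1, 3), Pow(H, 2)), Mul(Rational(8, 3), 1)), -1)) = Mul(H, Pow(Add(Rational(2, 3), Mul(Rational(-1, 3), Pow(H, 2)), Rational(8, 3)), -1)) = Mul(H, Pow(Add(Rational(10, 3), Mul(Rational(-1, 3), Pow(H, 2))), -1)))
Pow(Function('R')(Function('B')(5)), 2) = Pow(Mul(-3, Mul(Rational(1, 2), Pow(5, -1), Add(-5, 5)), Pow(Add(-10, Pow(Mul(Rational(1, 2), Pow(5, -1), Add(-5, 5)), 2)), -1)), 2) = Pow(Mul(-3, Mul(Rational(1, 2), Rational(1, 5), 0), Pow(Add(-10, Pow(Mul(Rational(1, 2), Rational(1, 5), 0), 2)), -1)), 2) = Pow(Mul(-3, 0, Pow(Add(-10, Pow(0, 2)), -1)), 2) = Pow(Mul(-3, 0, Pow(Add(-10, 0), -1)), 2) = Pow(Mul(-3, 0, Pow(-10, -1)), 2) = Pow(Mul(-3, 0, Rational(-1, 10)), 2) = Pow(0, 2) = 0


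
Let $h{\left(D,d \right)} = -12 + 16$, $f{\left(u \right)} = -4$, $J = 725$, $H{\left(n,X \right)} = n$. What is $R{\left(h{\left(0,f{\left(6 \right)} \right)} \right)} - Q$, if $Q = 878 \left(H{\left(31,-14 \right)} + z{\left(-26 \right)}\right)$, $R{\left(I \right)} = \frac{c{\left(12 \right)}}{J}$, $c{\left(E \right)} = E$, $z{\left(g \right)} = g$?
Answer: $- \frac{3182738}{725} \approx -4390.0$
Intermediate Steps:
$h{\left(D,d \right)} = 4$
$R{\left(I \right)} = \frac{12}{725}$
$Q = 4390$ ($Q = 878 \left(31 - 26\right) = 878 \cdot 5 = 4390$)
$R{\left(h{\left(0,f{\left(6 \right)} \right)} \right)} - Q = \frac{12}{725} - 4390 = - \frac{3182738}{725}$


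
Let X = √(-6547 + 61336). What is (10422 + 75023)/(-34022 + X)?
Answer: -581401958/231488339 - 17089*√54789/231488339 ≈ -2.5289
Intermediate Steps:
X = √54789 ≈ 234.07
(10422 + 75023)/(-34022 + X) = (10422 + 75023)/(-34022 + √54789) = 85445/(-34022 + √54789)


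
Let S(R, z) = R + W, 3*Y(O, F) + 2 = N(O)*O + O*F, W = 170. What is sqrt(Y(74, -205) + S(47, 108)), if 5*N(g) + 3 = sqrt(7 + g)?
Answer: I*sqrt(1082415)/15 ≈ 69.359*I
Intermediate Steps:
N(g) = -3/5 + sqrt(7 + g)/5
Y(O, F) = -2/3 + F*O/3 + O*(-3/5 + sqrt(7 + O)/5)/3 (Y(O, F) = -2/3 + ((-3/5 + sqrt(7 + O)/5)*O + O*F)/3 = -2/3 + (O*(-3/5 + sqrt(7 + O)/5) + F*O)/3 = -2/3 + (F*O + O*(-3/5 + sqrt(7 + O)/5))/3 = -2/3 + (F*O/3 + O*(-3/5 + sqrt(7 + O)/5)/3) = -2/3 + F*O/3 + O*(-3/5 + sqrt(7 + O)/5)/3)
S(R, z) = 170 + R (S(R, z) = R + 170 = 170 + R)
sqrt(Y(74, -205) + S(47, 108)) = sqrt((-2/3 + (1/3)*(-205)*74 + (1/15)*74*(-3 + sqrt(7 + 74))) + (170 + 47)) = sqrt((-2/3 - 15170/3 + (1/15)*74*(-3 + sqrt(81))) + 217) = sqrt((-2/3 - 15170/3 + (1/15)*74*(-3 + 9)) + 217) = sqrt((-2/3 - 15170/3 + (1/15)*74*6) + 217) = sqrt((-2/3 - 15170/3 + 148/5) + 217) = sqrt(-75416/15 + 217) = sqrt(-72161/15) = I*sqrt(1082415)/15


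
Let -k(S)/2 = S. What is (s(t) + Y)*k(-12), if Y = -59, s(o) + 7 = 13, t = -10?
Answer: -1272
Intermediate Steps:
s(o) = 6 (s(o) = -7 + 13 = 6)
k(S) = -2*S
(s(t) + Y)*k(-12) = (6 - 59)*(-2*(-12)) = -53*24 = -1272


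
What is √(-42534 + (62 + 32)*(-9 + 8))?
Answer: 2*I*√10657 ≈ 206.47*I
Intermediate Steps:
√(-42534 + (62 + 32)*(-9 + 8)) = √(-42534 + 94*(-1)) = √(-42534 - 94) = √(-42628) = 2*I*√10657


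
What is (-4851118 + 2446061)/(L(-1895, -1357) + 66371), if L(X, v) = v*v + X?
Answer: -2405057/1905925 ≈ -1.2619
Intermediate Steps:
L(X, v) = X + v² (L(X, v) = v² + X = X + v²)
(-4851118 + 2446061)/(L(-1895, -1357) + 66371) = (-4851118 + 2446061)/((-1895 + (-1357)²) + 66371) = -2405057/((-1895 + 1841449) + 66371) = -2405057/(1839554 + 66371) = -2405057/1905925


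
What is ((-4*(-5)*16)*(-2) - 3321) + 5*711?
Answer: -406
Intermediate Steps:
((-4*(-5)*16)*(-2) - 3321) + 5*711 = ((20*16)*(-2) - 3321) + 3555 = (320*(-2) - 3321) + 3555 = (-640 - 3321) + 3555 = -3961 + 3555 = -406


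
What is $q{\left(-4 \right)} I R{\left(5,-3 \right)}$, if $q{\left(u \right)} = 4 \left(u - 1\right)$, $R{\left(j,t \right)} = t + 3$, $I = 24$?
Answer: $0$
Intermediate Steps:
$R{\left(j,t \right)} = 3 + t$
$q{\left(u \right)} = -4 + 4 u$ ($q{\left(u \right)} = 4 \left(-1 + u\right) = -4 + 4 u$)
$q{\left(-4 \right)} I R{\left(5,-3 \right)} = \left(-4 + 4 \left(-4\right)\right) 24 \left(3 - 3\right) = \left(-4 - 16\right) 24 \cdot 0 = \left(-20\right) 24 \cdot 0 = \left(-480\right) 0 = 0$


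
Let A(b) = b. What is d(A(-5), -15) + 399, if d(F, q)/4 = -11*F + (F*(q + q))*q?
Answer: -8381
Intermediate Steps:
d(F, q) = -44*F + 8*F*q**2 (d(F, q) = 4*(-11*F + (F*(q + q))*q) = 4*(-11*F + (F*(2*q))*q) = 4*(-11*F + (2*F*q)*q) = 4*(-11*F + 2*F*q**2) = -44*F + 8*F*q**2)
d(A(-5), -15) + 399 = 4*(-5)*(-11 + 2*(-15)**2) + 399 = 4*(-5)*(-11 + 2*225) + 399 = 4*(-5)*(-11 + 450) + 399 = 4*(-5)*439 + 399 = -8780 + 399 = -8381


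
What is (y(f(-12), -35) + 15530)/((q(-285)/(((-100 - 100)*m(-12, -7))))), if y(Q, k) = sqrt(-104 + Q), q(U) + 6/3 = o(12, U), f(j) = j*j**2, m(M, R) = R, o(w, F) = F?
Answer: -3106000/41 - 400*I*sqrt(458)/41 ≈ -75756.0 - 208.79*I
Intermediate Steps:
f(j) = j**3
q(U) = -2 + U
(y(f(-12), -35) + 15530)/((q(-285)/(((-100 - 100)*m(-12, -7))))) = (sqrt(-104 + (-12)**3) + 15530)/(((-2 - 285)/(((-100 - 100)*(-7))))) = (sqrt(-104 - 1728) + 15530)/((-287/((-200*(-7))))) = (sqrt(-1832) + 15530)/((-287/1400)) = (2*I*sqrt(458) + 15530)/((-287*1/1400)) = (15530 + 2*I*sqrt(458))/(-41/200) = (15530 + 2*I*sqrt(458))*(-200/41) = -3106000/41 - 400*I*sqrt(458)/41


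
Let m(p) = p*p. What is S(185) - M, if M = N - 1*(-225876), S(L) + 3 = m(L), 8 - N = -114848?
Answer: -306510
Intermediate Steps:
N = 114856 (N = 8 - 1*(-114848) = 8 + 114848 = 114856)
m(p) = p**2
S(L) = -3 + L**2
M = 340732 (M = 114856 - 1*(-225876) = 114856 + 225876 = 340732)
S(185) - M = (-3 + 185**2) - 1*340732 = (-3 + 34225) - 340732 = 34222 - 340732 = -306510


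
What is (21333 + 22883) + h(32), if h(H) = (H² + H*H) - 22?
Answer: 46242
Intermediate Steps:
h(H) = -22 + 2*H² (h(H) = (H² + H²) - 22 = 2*H² - 22 = -22 + 2*H²)
(21333 + 22883) + h(32) = (21333 + 22883) + (-22 + 2*32²) = 44216 + (-22 + 2*1024) = 44216 + (-22 + 2048) = 44216 + 2026 = 46242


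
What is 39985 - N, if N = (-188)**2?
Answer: 4641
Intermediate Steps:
N = 35344
39985 - N = 39985 - 1*35344 = 39985 - 35344 = 4641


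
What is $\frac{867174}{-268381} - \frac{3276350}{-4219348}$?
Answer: $- \frac{198542770943}{80885202542} \approx -2.4546$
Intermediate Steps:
$\frac{867174}{-268381} - \frac{3276350}{-4219348} = 867174 \left(- \frac{1}{268381}\right) - - \frac{234025}{301382} = - \frac{867174}{268381} + \frac{234025}{301382} = - \frac{198542770943}{80885202542}$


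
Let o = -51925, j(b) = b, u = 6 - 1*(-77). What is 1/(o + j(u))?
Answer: -1/51842 ≈ -1.9289e-5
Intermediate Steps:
u = 83 (u = 6 + 77 = 83)
1/(o + j(u)) = 1/(-51925 + 83) = 1/(-51842) = -1/51842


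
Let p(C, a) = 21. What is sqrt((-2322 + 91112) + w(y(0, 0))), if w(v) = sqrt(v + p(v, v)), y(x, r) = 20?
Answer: sqrt(88790 + sqrt(41)) ≈ 297.99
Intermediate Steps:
w(v) = sqrt(21 + v) (w(v) = sqrt(v + 21) = sqrt(21 + v))
sqrt((-2322 + 91112) + w(y(0, 0))) = sqrt((-2322 + 91112) + sqrt(21 + 20)) = sqrt(88790 + sqrt(41))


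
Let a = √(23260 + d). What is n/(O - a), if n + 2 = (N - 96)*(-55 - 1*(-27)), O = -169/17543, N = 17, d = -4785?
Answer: 3276067535/2842903878357 - 1700356590725*√739/2842903878357 ≈ -16.258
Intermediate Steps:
O = -169/17543 (O = -169*1/17543 = -169/17543 ≈ -0.0096335)
a = 5*√739 (a = √(23260 - 4785) = √18475 = 5*√739 ≈ 135.92)
n = 2210 (n = -2 + (17 - 96)*(-55 - 1*(-27)) = -2 - 79*(-55 + 27) = -2 - 79*(-28) = -2 + 2212 = 2210)
n/(O - a) = 2210/(-169/17543 - 5*√739)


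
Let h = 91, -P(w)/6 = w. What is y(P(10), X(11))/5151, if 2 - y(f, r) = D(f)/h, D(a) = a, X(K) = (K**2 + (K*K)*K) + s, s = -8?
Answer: 242/468741 ≈ 0.00051628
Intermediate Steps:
P(w) = -6*w
X(K) = -8 + K**2 + K**3 (X(K) = (K**2 + (K*K)*K) - 8 = (K**2 + K**2*K) - 8 = (K**2 + K**3) - 8 = -8 + K**2 + K**3)
y(f, r) = 2 - f/91
y(P(10), X(11))/5151 = (2 - (-6)*10/91)/5151 = (2 - 1/91*(-60))*(1/5151) = (2 + 60/91)*(1/5151) = (242/91)*(1/5151) = 242/468741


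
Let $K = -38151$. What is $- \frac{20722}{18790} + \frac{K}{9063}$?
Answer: $- \frac{50258932}{9460765} \approx -5.3124$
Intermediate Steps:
$- \frac{20722}{18790} + \frac{K}{9063} = - \frac{20722}{18790} - \frac{38151}{9063} = \left(-20722\right) \frac{1}{18790} - \frac{4239}{1007} = - \frac{10361}{9395} - \frac{4239}{1007} = - \frac{50258932}{9460765}$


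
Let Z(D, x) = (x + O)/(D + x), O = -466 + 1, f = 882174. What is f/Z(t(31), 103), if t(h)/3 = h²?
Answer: -1317085782/181 ≈ -7.2767e+6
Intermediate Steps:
O = -465
t(h) = 3*h²
Z(D, x) = (-465 + x)/(D + x) (Z(D, x) = (x - 465)/(D + x) = (-465 + x)/(D + x))
f/Z(t(31), 103) = 882174/(((-465 + 103)/(3*31² + 103))) = 882174/((-362/(3*961 + 103))) = 882174/((-362/(2883 + 103))) = 882174/((-362/2986)) = 882174/(((1/2986)*(-362))) = 882174/(-181/1493) = 882174*(-1493/181) = -1317085782/181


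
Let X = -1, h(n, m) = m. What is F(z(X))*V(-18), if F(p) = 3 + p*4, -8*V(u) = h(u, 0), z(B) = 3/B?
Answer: 0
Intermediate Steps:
V(u) = 0 (V(u) = -1/8*0 = 0)
F(p) = 3 + 4*p
F(z(X))*V(-18) = (3 + 4*(3/(-1)))*0 = (3 + 4*(3*(-1)))*0 = (3 + 4*(-3))*0 = (3 - 12)*0 = -9*0 = 0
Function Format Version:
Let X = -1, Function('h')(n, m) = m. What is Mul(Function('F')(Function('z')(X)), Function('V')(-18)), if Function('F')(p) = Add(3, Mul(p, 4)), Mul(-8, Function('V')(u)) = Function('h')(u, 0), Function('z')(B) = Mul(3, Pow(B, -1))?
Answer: 0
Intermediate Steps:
Function('V')(u) = 0 (Function('V')(u) = Mul(Rational(-1, 8), 0) = 0)
Function('F')(p) = Add(3, Mul(4, p))
Mul(Function('F')(Function('z')(X)), Function('V')(-18)) = Mul(Add(3, Mul(4, Mul(3, Pow(-1, -1)))), 0) = Mul(Add(3, Mul(4, Mul(3, -1))), 0) = Mul(Add(3, Mul(4, -3)), 0) = Mul(Add(3, -12), 0) = Mul(-9, 0) = 0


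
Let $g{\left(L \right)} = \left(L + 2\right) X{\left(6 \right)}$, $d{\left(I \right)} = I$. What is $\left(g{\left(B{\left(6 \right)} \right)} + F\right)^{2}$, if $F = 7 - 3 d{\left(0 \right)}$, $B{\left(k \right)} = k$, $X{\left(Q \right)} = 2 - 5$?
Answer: $289$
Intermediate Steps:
$X{\left(Q \right)} = -3$
$g{\left(L \right)} = -6 - 3 L$ ($g{\left(L \right)} = \left(L + 2\right) \left(-3\right) = \left(2 + L\right) \left(-3\right) = -6 - 3 L$)
$F = 7$ ($F = 7 - 0 = 7 + 0 = 7$)
$\left(g{\left(B{\left(6 \right)} \right)} + F\right)^{2} = \left(\left(-6 - 18\right) + 7\right)^{2} = \left(-24 + 7\right)^{2} = \left(-17\right)^{2} = 289$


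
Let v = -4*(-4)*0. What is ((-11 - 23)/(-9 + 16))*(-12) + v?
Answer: 408/7 ≈ 58.286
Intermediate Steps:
v = 0 (v = 16*0 = 0)
((-11 - 23)/(-9 + 16))*(-12) + v = ((-11 - 23)/(-9 + 16))*(-12) + 0 = -34/7*(-12) + 0 = 408/7 + 0 = 408/7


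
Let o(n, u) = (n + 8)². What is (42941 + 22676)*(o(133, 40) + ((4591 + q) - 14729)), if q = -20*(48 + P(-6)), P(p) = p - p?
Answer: 576314111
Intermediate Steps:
o(n, u) = (8 + n)²
P(p) = 0
q = -960 (q = -20*(48 + 0) = -20*48 = -1*960 = -960)
(42941 + 22676)*(o(133, 40) + ((4591 + q) - 14729)) = (42941 + 22676)*((8 + 133)² + ((4591 - 960) - 14729)) = 65617*(141² + (3631 - 14729)) = 65617*(19881 - 11098) = 65617*8783 = 576314111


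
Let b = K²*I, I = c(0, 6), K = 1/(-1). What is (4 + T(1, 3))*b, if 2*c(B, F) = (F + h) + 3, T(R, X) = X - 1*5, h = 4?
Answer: 13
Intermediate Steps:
K = -1
T(R, X) = -5 + X (T(R, X) = X - 5 = -5 + X)
c(B, F) = 7/2 + F/2 (c(B, F) = ((F + 4) + 3)/2 = ((4 + F) + 3)/2 = (7 + F)/2 = 7/2 + F/2)
I = 13/2 (I = 7/2 + (½)*6 = 7/2 + 3 = 13/2 ≈ 6.5000)
b = 13/2 (b = (-1)²*(13/2) = 1*(13/2) = 13/2 ≈ 6.5000)
(4 + T(1, 3))*b = (4 + (-5 + 3))*(13/2) = (4 - 2)*(13/2) = 2*(13/2) = 13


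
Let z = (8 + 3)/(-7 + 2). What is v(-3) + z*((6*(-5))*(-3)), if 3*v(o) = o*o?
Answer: -195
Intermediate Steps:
v(o) = o²/3 (v(o) = (o*o)/3 = o²/3)
z = -11/5 (z = 11/(-5) = 11*(-⅕) = -11/5 ≈ -2.2000)
v(-3) + z*((6*(-5))*(-3)) = (⅓)*(-3)² - 11*6*(-5)*(-3)/5 = (⅓)*9 - (-66)*(-3) = 3 - 11/5*90 = 3 - 198 = -195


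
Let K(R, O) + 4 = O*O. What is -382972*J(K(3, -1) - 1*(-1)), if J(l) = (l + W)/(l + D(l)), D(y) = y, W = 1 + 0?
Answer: -95743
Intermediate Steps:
W = 1
K(R, O) = -4 + O**2 (K(R, O) = -4 + O*O = -4 + O**2)
J(l) = (1 + l)/(2*l) (J(l) = (l + 1)/(l + l) = (1 + l)/((2*l)) = (1 + l)*(1/(2*l)) = (1 + l)/(2*l))
-382972*J(K(3, -1) - 1*(-1)) = -191486*(1 + ((-4 + (-1)**2) - 1*(-1)))/((-4 + (-1)**2) - 1*(-1)) = -191486*(1 + ((-4 + 1) + 1))/((-4 + 1) + 1) = -191486*(1 + (-3 + 1))/(-3 + 1) = -191486*(1 - 2)/(-2) = -191486*(-1)*(-1)/2 = -382972*1/4 = -95743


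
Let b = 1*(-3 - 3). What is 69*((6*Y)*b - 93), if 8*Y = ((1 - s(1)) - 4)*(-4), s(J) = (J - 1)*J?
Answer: -10143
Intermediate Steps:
s(J) = J*(-1 + J) (s(J) = (-1 + J)*J = J*(-1 + J))
Y = 3/2 (Y = (((1 - (-1 + 1)) - 4)*(-4))/8 = (((1 - 0) - 4)*(-4))/8 = (((1 - 1*0) - 4)*(-4))/8 = (((1 + 0) - 4)*(-4))/8 = ((1 - 4)*(-4))/8 = (-3*(-4))/8 = (⅛)*12 = 3/2 ≈ 1.5000)
b = -6 (b = 1*(-6) = -6)
69*((6*Y)*b - 93) = 69*((6*(3/2))*(-6) - 93) = 69*(9*(-6) - 93) = 69*(-54 - 93) = 69*(-147) = -10143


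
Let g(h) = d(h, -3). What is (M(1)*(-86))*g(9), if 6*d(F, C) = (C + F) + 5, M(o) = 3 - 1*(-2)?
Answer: -2365/3 ≈ -788.33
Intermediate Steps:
M(o) = 5 (M(o) = 3 + 2 = 5)
d(F, C) = ⅚ + C/6 + F/6 (d(F, C) = ((C + F) + 5)/6 = (5 + C + F)/6 = ⅚ + C/6 + F/6)
g(h) = ⅓ + h/6 (g(h) = ⅚ + (⅙)*(-3) + h/6 = ⅚ - ½ + h/6 = ⅓ + h/6)
(M(1)*(-86))*g(9) = (5*(-86))*(⅓ + (⅙)*9) = -430*(⅓ + 3/2) = -430*11/6 = -2365/3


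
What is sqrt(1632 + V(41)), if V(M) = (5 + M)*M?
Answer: sqrt(3518) ≈ 59.313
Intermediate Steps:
V(M) = M*(5 + M)
sqrt(1632 + V(41)) = sqrt(1632 + 41*(5 + 41)) = sqrt(1632 + 41*46) = sqrt(1632 + 1886) = sqrt(3518)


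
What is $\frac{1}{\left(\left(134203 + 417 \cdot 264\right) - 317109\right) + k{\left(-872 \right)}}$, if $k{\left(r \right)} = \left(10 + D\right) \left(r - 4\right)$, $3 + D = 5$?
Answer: $- \frac{1}{83330} \approx -1.2 \cdot 10^{-5}$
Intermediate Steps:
$D = 2$ ($D = -3 + 5 = 2$)
$k{\left(r \right)} = -48 + 12 r$ ($k{\left(r \right)} = \left(10 + 2\right) \left(r - 4\right) = 12 \left(-4 + r\right) = -48 + 12 r$)
$\frac{1}{\left(\left(134203 + 417 \cdot 264\right) - 317109\right) + k{\left(-872 \right)}} = \frac{1}{\left(\left(134203 + 417 \cdot 264\right) - 317109\right) + \left(-48 + 12 \left(-872\right)\right)} = \frac{1}{\left(\left(134203 + 110088\right) - 317109\right) - 10512} = \frac{1}{\left(244291 - 317109\right) - 10512} = \frac{1}{-72818 - 10512} = \frac{1}{-83330} = - \frac{1}{83330}$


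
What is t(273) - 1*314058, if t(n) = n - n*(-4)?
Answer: -312693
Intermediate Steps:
t(n) = 5*n (t(n) = n - (-4)*n = n + 4*n = 5*n)
t(273) - 1*314058 = 5*273 - 1*314058 = 1365 - 314058 = -312693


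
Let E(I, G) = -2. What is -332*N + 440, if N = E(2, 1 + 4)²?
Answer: -888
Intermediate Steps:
N = 4 (N = (-2)² = 4)
-332*N + 440 = -332*4 + 440 = -1328 + 440 = -888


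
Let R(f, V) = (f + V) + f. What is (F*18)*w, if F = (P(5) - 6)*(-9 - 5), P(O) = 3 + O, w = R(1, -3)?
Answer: 504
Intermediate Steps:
R(f, V) = V + 2*f (R(f, V) = (V + f) + f = V + 2*f)
w = -1 (w = -3 + 2*1 = -3 + 2 = -1)
F = -28 (F = ((3 + 5) - 6)*(-9 - 5) = (8 - 6)*(-14) = 2*(-14) = -28)
(F*18)*w = -28*18*(-1) = -504*(-1) = 504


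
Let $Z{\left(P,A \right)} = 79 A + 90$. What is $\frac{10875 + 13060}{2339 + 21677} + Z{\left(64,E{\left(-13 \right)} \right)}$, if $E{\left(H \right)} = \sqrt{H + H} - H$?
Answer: $\frac{26849807}{24016} + 79 i \sqrt{26} \approx 1118.0 + 402.82 i$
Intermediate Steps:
$E{\left(H \right)} = - H + \sqrt{2} \sqrt{H}$ ($E{\left(H \right)} = \sqrt{2 H} - H = \sqrt{2} \sqrt{H} - H = - H + \sqrt{2} \sqrt{H}$)
$Z{\left(P,A \right)} = 90 + 79 A$
$\frac{10875 + 13060}{2339 + 21677} + Z{\left(64,E{\left(-13 \right)} \right)} = \frac{10875 + 13060}{2339 + 21677} + \left(90 + 79 \left(\left(-1\right) \left(-13\right) + \sqrt{2} \sqrt{-13}\right)\right) = \frac{23935}{24016} + \left(90 + 79 \left(13 + \sqrt{2} i \sqrt{13}\right)\right) = 23935 \cdot \frac{1}{24016} + \left(90 + 79 \left(13 + i \sqrt{26}\right)\right) = \frac{23935}{24016} + \left(90 + \left(1027 + 79 i \sqrt{26}\right)\right) = \frac{23935}{24016} + \left(1117 + 79 i \sqrt{26}\right) = \frac{26849807}{24016} + 79 i \sqrt{26}$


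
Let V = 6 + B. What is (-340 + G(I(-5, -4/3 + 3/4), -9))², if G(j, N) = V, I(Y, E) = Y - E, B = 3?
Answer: 109561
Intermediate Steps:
V = 9 (V = 6 + 3 = 9)
G(j, N) = 9
(-340 + G(I(-5, -4/3 + 3/4), -9))² = (-340 + 9)² = (-331)² = 109561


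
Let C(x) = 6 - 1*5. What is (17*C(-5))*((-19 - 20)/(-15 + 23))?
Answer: -663/8 ≈ -82.875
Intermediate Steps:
C(x) = 1 (C(x) = 6 - 5 = 1)
(17*C(-5))*((-19 - 20)/(-15 + 23)) = (17*1)*((-19 - 20)/(-15 + 23)) = 17*(-39/8) = -663/8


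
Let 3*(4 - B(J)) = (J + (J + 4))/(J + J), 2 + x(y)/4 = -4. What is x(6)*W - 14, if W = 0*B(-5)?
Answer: -14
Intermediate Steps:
x(y) = -24 (x(y) = -8 + 4*(-4) = -8 - 16 = -24)
B(J) = 4 - (4 + 2*J)/(6*J) (B(J) = 4 - (J + (J + 4))/(3*(J + J)) = 4 - (J + (4 + J))/(3*(2*J)) = 4 - (4 + 2*J)*1/(2*J)/3 = 4 - (4 + 2*J)/(6*J))
W = 0 (W = 0*((⅓)*(-2 + 11*(-5))/(-5)) = 0*((⅓)*(-⅕)*(-2 - 55)) = 0*((⅓)*(-⅕)*(-57)) = 0*(19/5) = 0)
x(6)*W - 14 = -24*0 - 14 = 0 - 14 = -14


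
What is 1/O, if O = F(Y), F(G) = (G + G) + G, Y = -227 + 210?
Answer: -1/51 ≈ -0.019608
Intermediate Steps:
Y = -17
F(G) = 3*G (F(G) = 2*G + G = 3*G)
O = -51 (O = 3*(-17) = -51)
1/O = 1/(-51) = -1/51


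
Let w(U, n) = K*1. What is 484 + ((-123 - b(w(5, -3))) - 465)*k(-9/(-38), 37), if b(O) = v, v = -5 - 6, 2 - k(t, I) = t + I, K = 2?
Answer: 790995/38 ≈ 20816.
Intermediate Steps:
w(U, n) = 2 (w(U, n) = 2*1 = 2)
k(t, I) = 2 - I - t (k(t, I) = 2 - (t + I) = 2 - (I + t) = 2 + (-I - t) = 2 - I - t)
v = -11
b(O) = -11
484 + ((-123 - b(w(5, -3))) - 465)*k(-9/(-38), 37) = 484 + ((-123 - 1*(-11)) - 465)*(2 - 1*37 - (-9)/(-38)) = 484 + ((-123 + 11) - 465)*(2 - 37 - (-9)*(-1)/38) = 484 + (-112 - 465)*(2 - 37 - 1*9/38) = 484 - 577*(2 - 37 - 9/38) = 484 - 577*(-1339/38) = 484 + 772603/38 = 790995/38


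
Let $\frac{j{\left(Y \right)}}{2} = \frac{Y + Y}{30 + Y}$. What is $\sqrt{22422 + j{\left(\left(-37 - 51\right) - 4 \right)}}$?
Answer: $\frac{143 \sqrt{1054}}{31} \approx 149.76$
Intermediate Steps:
$j{\left(Y \right)} = \frac{4 Y}{30 + Y}$ ($j{\left(Y \right)} = 2 \frac{Y + Y}{30 + Y} = 2 \frac{2 Y}{30 + Y} = \frac{4 Y}{30 + Y}$)
$\sqrt{22422 + j{\left(\left(-37 - 51\right) - 4 \right)}} = \sqrt{22422 + \frac{4 \left(\left(-37 - 51\right) - 4\right)}{30 - 92}} = \sqrt{22422 + \frac{4 \left(-88 - 4\right)}{30 - 92}} = \sqrt{22422 + 4 \left(-92\right) \frac{1}{30 - 92}} = \sqrt{22422 + 4 \left(-92\right) \frac{1}{-62}} = \sqrt{22422 + 4 \left(-92\right) \left(- \frac{1}{62}\right)} = \sqrt{22422 + \frac{184}{31}} = \sqrt{\frac{695266}{31}} = \frac{143 \sqrt{1054}}{31}$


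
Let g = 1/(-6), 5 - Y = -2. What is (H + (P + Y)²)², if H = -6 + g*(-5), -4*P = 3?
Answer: 2647129/2304 ≈ 1148.9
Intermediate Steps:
Y = 7 (Y = 5 - 1*(-2) = 5 + 2 = 7)
P = -¾ (P = -¼*3 = -¾ ≈ -0.75000)
g = -⅙ ≈ -0.16667
H = -31/6 (H = -6 - ⅙*(-5) = -6 + ⅚ = -31/6 ≈ -5.1667)
(H + (P + Y)²)² = (-31/6 + (-¾ + 7)²)² = (-31/6 + (25/4)²)² = (-31/6 + 625/16)² = (1627/48)² = 2647129/2304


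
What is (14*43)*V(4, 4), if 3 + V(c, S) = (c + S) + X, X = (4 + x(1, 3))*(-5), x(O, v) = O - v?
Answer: -3010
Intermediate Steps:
X = -10 (X = (4 + (1 - 1*3))*(-5) = (4 + (1 - 3))*(-5) = (4 - 2)*(-5) = 2*(-5) = -10)
V(c, S) = -13 + S + c (V(c, S) = -3 + ((c + S) - 10) = -3 + ((S + c) - 10) = -3 + (-10 + S + c) = -13 + S + c)
(14*43)*V(4, 4) = (14*43)*(-13 + 4 + 4) = 602*(-5) = -3010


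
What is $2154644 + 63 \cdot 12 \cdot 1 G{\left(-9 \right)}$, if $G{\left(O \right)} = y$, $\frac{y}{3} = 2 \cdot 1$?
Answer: $2159180$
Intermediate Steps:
$y = 6$ ($y = 3 \cdot 2 \cdot 1 = 3 \cdot 2 = 6$)
$G{\left(O \right)} = 6$
$2154644 + 63 \cdot 12 \cdot 1 G{\left(-9 \right)} = 2154644 + 63 \cdot 12 \cdot 1 \cdot 6 = 2154644 + 63 \cdot 12 \cdot 6 = 2154644 + 756 \cdot 6 = 2154644 + 4536 = 2159180$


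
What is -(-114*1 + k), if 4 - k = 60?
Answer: 170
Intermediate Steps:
k = -56 (k = 4 - 1*60 = 4 - 60 = -56)
-(-114*1 + k) = -(-114*1 - 56) = -(-114 - 56) = -1*(-170) = 170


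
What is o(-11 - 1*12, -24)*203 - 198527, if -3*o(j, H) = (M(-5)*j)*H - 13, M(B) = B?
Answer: -32662/3 ≈ -10887.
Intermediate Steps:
o(j, H) = 13/3 + 5*H*j/3 (o(j, H) = -((-5*j)*H - 13)/3 = -(-5*H*j - 13)/3 = -(-13 - 5*H*j)/3 = 13/3 + 5*H*j/3)
o(-11 - 1*12, -24)*203 - 198527 = (13/3 + (5/3)*(-24)*(-11 - 1*12))*203 - 198527 = (13/3 + (5/3)*(-24)*(-11 - 12))*203 - 198527 = (13/3 + (5/3)*(-24)*(-23))*203 - 198527 = (13/3 + 920)*203 - 198527 = (2773/3)*203 - 198527 = 562919/3 - 198527 = -32662/3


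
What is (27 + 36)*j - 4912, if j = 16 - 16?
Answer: -4912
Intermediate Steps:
j = 0
(27 + 36)*j - 4912 = (27 + 36)*0 - 4912 = 63*0 - 4912 = 0 - 4912 = -4912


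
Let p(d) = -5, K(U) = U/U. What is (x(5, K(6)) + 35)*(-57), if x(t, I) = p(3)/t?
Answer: -1938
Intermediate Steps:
K(U) = 1
x(t, I) = -5/t
(x(5, K(6)) + 35)*(-57) = (-5/5 + 35)*(-57) = (-5*⅕ + 35)*(-57) = (-1 + 35)*(-57) = 34*(-57) = -1938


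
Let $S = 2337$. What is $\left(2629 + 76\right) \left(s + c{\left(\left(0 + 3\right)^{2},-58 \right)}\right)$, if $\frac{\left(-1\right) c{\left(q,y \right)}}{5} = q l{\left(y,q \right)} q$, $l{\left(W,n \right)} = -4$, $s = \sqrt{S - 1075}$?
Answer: $4382100 + 2705 \sqrt{1262} \approx 4.4782 \cdot 10^{6}$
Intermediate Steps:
$s = \sqrt{1262}$ ($s = \sqrt{2337 - 1075} = \sqrt{1262} \approx 35.525$)
$c{\left(q,y \right)} = 20 q^{2}$ ($c{\left(q,y \right)} = - 5 q \left(-4\right) q = - 5 - 4 q q = - 5 \left(- 4 q^{2}\right) = 20 q^{2}$)
$\left(2629 + 76\right) \left(s + c{\left(\left(0 + 3\right)^{2},-58 \right)}\right) = \left(2629 + 76\right) \left(\sqrt{1262} + 20 \left(\left(0 + 3\right)^{2}\right)^{2}\right) = 2705 \left(\sqrt{1262} + 20 \left(3^{2}\right)^{2}\right) = 2705 \left(\sqrt{1262} + 20 \cdot 9^{2}\right) = 2705 \left(\sqrt{1262} + 20 \cdot 81\right) = 2705 \left(\sqrt{1262} + 1620\right) = 2705 \left(1620 + \sqrt{1262}\right) = 4382100 + 2705 \sqrt{1262}$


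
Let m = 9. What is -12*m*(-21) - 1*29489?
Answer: -27221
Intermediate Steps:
-12*m*(-21) - 1*29489 = -12*9*(-21) - 1*29489 = -108*(-21) - 29489 = 2268 - 29489 = -27221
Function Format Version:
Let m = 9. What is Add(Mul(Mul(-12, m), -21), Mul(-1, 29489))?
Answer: -27221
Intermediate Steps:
Add(Mul(Mul(-12, m), -21), Mul(-1, 29489)) = Add(Mul(Mul(-12, 9), -21), Mul(-1, 29489)) = Add(Mul(-108, -21), -29489) = Add(2268, -29489) = -27221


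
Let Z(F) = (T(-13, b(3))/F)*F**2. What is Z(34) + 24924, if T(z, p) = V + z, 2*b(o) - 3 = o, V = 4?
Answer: 24618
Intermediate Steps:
b(o) = 3/2 + o/2
T(z, p) = 4 + z
Z(F) = -9*F (Z(F) = ((4 - 13)/F)*F**2 = (-9/F)*F**2 = -9*F)
Z(34) + 24924 = -9*34 + 24924 = -306 + 24924 = 24618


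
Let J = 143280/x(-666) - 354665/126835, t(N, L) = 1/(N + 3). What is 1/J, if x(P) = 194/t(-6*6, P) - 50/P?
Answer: -54078410647/1361534269733 ≈ -0.039719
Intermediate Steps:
t(N, L) = 1/(3 + N)
x(P) = -6402 - 50/P (x(P) = 194/(1/(3 - 6*6)) - 50/P = 194/(1/(3 - 36)) - 50/P = 194/(1/(-33)) - 50/P = 194/(-1/33) - 50/P = 194*(-33) - 50/P = -6402 - 50/P)
J = -1361534269733/54078410647 (J = 143280/(-6402 - 50/(-666)) - 354665/126835 = 143280/(-6402 - 50*(-1/666)) - 354665*1/126835 = 143280/(-6402 + 25/333) - 70933/25367 = 143280/(-2131841/333) - 70933/25367 = 143280*(-333/2131841) - 70933/25367 = -47712240/2131841 - 70933/25367 = -1361534269733/54078410647 ≈ -25.177)
1/J = 1/(-1361534269733/54078410647) = -54078410647/1361534269733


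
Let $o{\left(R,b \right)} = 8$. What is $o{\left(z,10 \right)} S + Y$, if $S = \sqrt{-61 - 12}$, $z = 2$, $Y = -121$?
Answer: $-121 + 8 i \sqrt{73} \approx -121.0 + 68.352 i$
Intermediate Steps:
$S = i \sqrt{73}$ ($S = \sqrt{-73} = i \sqrt{73} \approx 8.544 i$)
$o{\left(z,10 \right)} S + Y = 8 i \sqrt{73} - 121 = -121 + 8 i \sqrt{73}$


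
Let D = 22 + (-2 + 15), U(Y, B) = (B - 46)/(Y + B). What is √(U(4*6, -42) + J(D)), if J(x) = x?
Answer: √359/3 ≈ 6.3158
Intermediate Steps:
U(Y, B) = (-46 + B)/(B + Y)
D = 35 (D = 22 + 13 = 35)
√(U(4*6, -42) + J(D)) = √((-46 - 42)/(-42 + 4*6) + 35) = √(-88/(-42 + 24) + 35) = √(-88/(-18) + 35) = √(-1/18*(-88) + 35) = √(44/9 + 35) = √(359/9) = √359/3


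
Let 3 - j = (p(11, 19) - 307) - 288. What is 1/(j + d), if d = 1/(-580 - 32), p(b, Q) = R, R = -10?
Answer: 612/372095 ≈ 0.0016447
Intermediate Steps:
p(b, Q) = -10
d = -1/612 (d = 1/(-612) = -1/612 ≈ -0.0016340)
j = 608 (j = 3 - ((-10 - 307) - 288) = 3 - (-317 - 288) = 3 - 1*(-605) = 3 + 605 = 608)
1/(j + d) = 1/(608 - 1/612) = 1/(372095/612) = 612/372095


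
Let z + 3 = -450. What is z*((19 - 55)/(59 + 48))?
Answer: 16308/107 ≈ 152.41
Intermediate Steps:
z = -453 (z = -3 - 450 = -453)
z*((19 - 55)/(59 + 48)) = -453*(19 - 55)/(59 + 48) = -(-16308)/107 = -453*(-36/107) = 16308/107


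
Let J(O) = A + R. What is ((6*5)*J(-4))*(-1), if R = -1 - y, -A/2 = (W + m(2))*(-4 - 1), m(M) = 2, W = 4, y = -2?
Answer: -1830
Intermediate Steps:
A = 60 (A = -2*(4 + 2)*(-4 - 1) = -12*(-5) = -2*(-30) = 60)
R = 1 (R = -1 - 1*(-2) = -1 + 2 = 1)
J(O) = 61 (J(O) = 60 + 1 = 61)
((6*5)*J(-4))*(-1) = ((6*5)*61)*(-1) = (30*61)*(-1) = 1830*(-1) = -1830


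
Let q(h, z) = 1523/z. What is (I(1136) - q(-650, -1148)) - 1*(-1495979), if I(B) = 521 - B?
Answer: 1716679395/1148 ≈ 1.4954e+6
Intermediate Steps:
(I(1136) - q(-650, -1148)) - 1*(-1495979) = ((521 - 1*1136) - 1523/(-1148)) - 1*(-1495979) = ((521 - 1136) - 1523*(-1)/1148) + 1495979 = (-615 - 1*(-1523/1148)) + 1495979 = (-615 + 1523/1148) + 1495979 = -704497/1148 + 1495979 = 1716679395/1148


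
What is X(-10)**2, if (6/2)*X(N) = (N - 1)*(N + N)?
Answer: 48400/9 ≈ 5377.8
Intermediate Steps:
X(N) = 2*N*(-1 + N)/3 (X(N) = ((N - 1)*(N + N))/3 = ((-1 + N)*(2*N))/3 = (2*N*(-1 + N))/3 = 2*N*(-1 + N)/3)
X(-10)**2 = ((2/3)*(-10)*(-1 - 10))**2 = ((2/3)*(-10)*(-11))**2 = (220/3)**2 = 48400/9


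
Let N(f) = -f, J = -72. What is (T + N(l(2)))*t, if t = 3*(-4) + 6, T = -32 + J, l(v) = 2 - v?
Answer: 624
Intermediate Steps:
T = -104 (T = -32 - 72 = -104)
t = -6 (t = -12 + 6 = -6)
(T + N(l(2)))*t = (-104 - (2 - 1*2))*(-6) = (-104 - (2 - 2))*(-6) = (-104 - 1*0)*(-6) = (-104 + 0)*(-6) = -104*(-6) = 624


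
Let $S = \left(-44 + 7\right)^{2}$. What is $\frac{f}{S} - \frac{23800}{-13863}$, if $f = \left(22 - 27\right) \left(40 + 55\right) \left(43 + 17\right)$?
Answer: $- \frac{362513300}{18978447} \approx -19.101$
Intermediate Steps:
$S = 1369$ ($S = \left(-37\right)^{2} = 1369$)
$f = -28500$ ($f = - 5 \cdot 95 \cdot 60 = \left(-5\right) 5700 = -28500$)
$\frac{f}{S} - \frac{23800}{-13863} = - \frac{28500}{1369} - \frac{23800}{-13863} = \left(-28500\right) \frac{1}{1369} - - \frac{23800}{13863} = - \frac{28500}{1369} + \frac{23800}{13863} = - \frac{362513300}{18978447}$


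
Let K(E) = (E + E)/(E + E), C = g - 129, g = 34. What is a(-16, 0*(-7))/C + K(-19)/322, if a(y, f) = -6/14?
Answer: 233/30590 ≈ 0.0076169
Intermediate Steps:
C = -95 (C = 34 - 129 = -95)
a(y, f) = -3/7 (a(y, f) = -6*1/14 = -3/7)
K(E) = 1 (K(E) = (2*E)/((2*E)) = (2*E)*(1/(2*E)) = 1)
a(-16, 0*(-7))/C + K(-19)/322 = -3/7/(-95) + 1/322 = -3/7*(-1/95) + 1*(1/322) = 3/665 + 1/322 = 233/30590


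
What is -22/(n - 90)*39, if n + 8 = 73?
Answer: 858/25 ≈ 34.320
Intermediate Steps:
n = 65 (n = -8 + 73 = 65)
-22/(n - 90)*39 = -22/(65 - 90)*39 = -22/(-25)*39 = -22*(-1/25)*39 = (22/25)*39 = 858/25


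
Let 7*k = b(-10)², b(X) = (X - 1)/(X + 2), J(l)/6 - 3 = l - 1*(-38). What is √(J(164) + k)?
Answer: √3858127/56 ≈ 35.075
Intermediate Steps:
J(l) = 246 + 6*l (J(l) = 18 + 6*(l - 1*(-38)) = 18 + 6*(l + 38) = 18 + 6*(38 + l) = 18 + (228 + 6*l) = 246 + 6*l)
b(X) = (-1 + X)/(2 + X)
k = 121/448 (k = ((-1 - 10)/(2 - 10))²/7 = (-11/(-8))²/7 = (-⅛*(-11))²/7 = (11/8)²/7 = (⅐)*(121/64) = 121/448 ≈ 0.27009)
√(J(164) + k) = √((246 + 6*164) + 121/448) = √((246 + 984) + 121/448) = √(1230 + 121/448) = √(551161/448) = √3858127/56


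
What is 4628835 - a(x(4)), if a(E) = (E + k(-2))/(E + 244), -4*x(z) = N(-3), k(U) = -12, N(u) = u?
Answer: 4531629510/979 ≈ 4.6288e+6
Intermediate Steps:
x(z) = ¾ (x(z) = -¼*(-3) = ¾)
a(E) = (-12 + E)/(244 + E) (a(E) = (E - 12)/(E + 244) = (-12 + E)/(244 + E))
4628835 - a(x(4)) = 4628835 - (-12 + ¾)/(244 + ¾) = 4628835 - (-45)/(979/4*4) = 4628835 - 4*(-45)/(979*4) = 4628835 - 1*(-45/979) = 4628835 + 45/979 = 4531629510/979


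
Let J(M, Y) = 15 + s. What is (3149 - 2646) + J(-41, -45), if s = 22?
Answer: 540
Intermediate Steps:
J(M, Y) = 37 (J(M, Y) = 15 + 22 = 37)
(3149 - 2646) + J(-41, -45) = (3149 - 2646) + 37 = 503 + 37 = 540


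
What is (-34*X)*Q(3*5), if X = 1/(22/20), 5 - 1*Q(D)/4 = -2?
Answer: -9520/11 ≈ -865.45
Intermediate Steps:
Q(D) = 28 (Q(D) = 20 - 4*(-2) = 20 + 8 = 28)
X = 10/11 (X = 1/(22*(1/20)) = 1/(11/10) = 10/11 ≈ 0.90909)
(-34*X)*Q(3*5) = -34*10/11*28 = -340/11*28 = -9520/11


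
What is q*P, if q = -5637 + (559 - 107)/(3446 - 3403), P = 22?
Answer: -5322658/43 ≈ -1.2378e+5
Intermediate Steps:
q = -241939/43 (q = -5637 + 452/43 = -241939/43 ≈ -5626.5)
q*P = -241939/43*22 = -5322658/43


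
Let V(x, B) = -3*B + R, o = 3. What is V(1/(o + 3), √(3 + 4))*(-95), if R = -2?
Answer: 190 + 285*√7 ≈ 944.04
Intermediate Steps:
V(x, B) = -2 - 3*B (V(x, B) = -3*B - 2 = -2 - 3*B)
V(1/(o + 3), √(3 + 4))*(-95) = (-2 - 3*√(3 + 4))*(-95) = (-2 - 3*√7)*(-95) = 190 + 285*√7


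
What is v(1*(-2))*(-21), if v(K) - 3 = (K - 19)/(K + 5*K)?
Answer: -399/4 ≈ -99.750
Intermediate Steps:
v(K) = 3 + (-19 + K)/(6*K) (v(K) = 3 + (K - 19)/(K + 5*K) = 3 + (-19 + K)/((6*K)) = 3 + (-19 + K)*(1/(6*K)) = 3 + (-19 + K)/(6*K))
v(1*(-2))*(-21) = (19*(-1 + 1*(-2))/(6*((1*(-2)))))*(-21) = ((19/6)*(-1 - 2)/(-2))*(-21) = ((19/6)*(-1/2)*(-3))*(-21) = (19/4)*(-21) = -399/4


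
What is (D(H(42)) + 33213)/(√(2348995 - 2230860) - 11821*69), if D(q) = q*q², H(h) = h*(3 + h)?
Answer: -5506692898731237/665283173066 - 6751302213*√118135/665283173066 ≈ -8280.7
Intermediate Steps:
D(q) = q³
(D(H(42)) + 33213)/(√(2348995 - 2230860) - 11821*69) = ((42*(3 + 42))³ + 33213)/(√(2348995 - 2230860) - 11821*69) = ((42*45)³ + 33213)/(√118135 - 815649) = (1890³ + 33213)/(-815649 + √118135) = (6751269000 + 33213)/(-815649 + √118135) = 6751302213/(-815649 + √118135)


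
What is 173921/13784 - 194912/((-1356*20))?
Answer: 462712783/23363880 ≈ 19.805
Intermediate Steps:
173921/13784 - 194912/((-1356*20)) = 173921*(1/13784) - 194912/(-27120) = 173921/13784 - 194912*(-1/27120) = 173921/13784 + 12182/1695 = 462712783/23363880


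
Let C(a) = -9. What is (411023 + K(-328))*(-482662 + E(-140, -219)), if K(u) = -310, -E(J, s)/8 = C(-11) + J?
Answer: -197745988110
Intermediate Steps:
E(J, s) = 72 - 8*J (E(J, s) = -8*(-9 + J) = 72 - 8*J)
(411023 + K(-328))*(-482662 + E(-140, -219)) = (411023 - 310)*(-482662 + (72 - 8*(-140))) = 410713*(-482662 + (72 + 1120)) = 410713*(-482662 + 1192) = 410713*(-481470) = -197745988110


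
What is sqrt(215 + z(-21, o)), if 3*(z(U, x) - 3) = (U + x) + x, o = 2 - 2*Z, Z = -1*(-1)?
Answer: sqrt(211) ≈ 14.526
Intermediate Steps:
Z = 1
o = 0 (o = 2 - 2*1 = 2 - 2 = 0)
z(U, x) = 3 + U/3 + 2*x/3 (z(U, x) = 3 + ((U + x) + x)/3 = 3 + (U + 2*x)/3 = 3 + (U/3 + 2*x/3) = 3 + U/3 + 2*x/3)
sqrt(215 + z(-21, o)) = sqrt(215 + (3 + (1/3)*(-21) + (2/3)*0)) = sqrt(215 + (3 - 7 + 0)) = sqrt(215 - 4) = sqrt(211)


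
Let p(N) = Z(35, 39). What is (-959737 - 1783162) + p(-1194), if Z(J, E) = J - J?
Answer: -2742899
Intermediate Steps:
Z(J, E) = 0
p(N) = 0
(-959737 - 1783162) + p(-1194) = (-959737 - 1783162) + 0 = -2742899 + 0 = -2742899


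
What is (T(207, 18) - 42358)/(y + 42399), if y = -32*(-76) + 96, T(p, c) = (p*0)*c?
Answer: -42358/44927 ≈ -0.94282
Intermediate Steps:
T(p, c) = 0 (T(p, c) = 0*c = 0)
y = 2528 (y = 2432 + 96 = 2528)
(T(207, 18) - 42358)/(y + 42399) = (0 - 42358)/(2528 + 42399) = -42358/44927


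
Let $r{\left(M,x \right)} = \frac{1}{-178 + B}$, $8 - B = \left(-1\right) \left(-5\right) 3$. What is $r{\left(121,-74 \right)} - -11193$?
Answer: $\frac{2070704}{185} \approx 11193.0$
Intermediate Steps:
$B = -7$ ($B = 8 - \left(-1\right) \left(-5\right) 3 = 8 - 5 \cdot 3 = 8 - 15 = -7$)
$r{\left(M,x \right)} = - \frac{1}{185}$ ($r{\left(M,x \right)} = \frac{1}{-178 - 7} = \frac{1}{-185} = - \frac{1}{185}$)
$r{\left(121,-74 \right)} - -11193 = - \frac{1}{185} - -11193 = - \frac{1}{185} + 11193 = \frac{2070704}{185}$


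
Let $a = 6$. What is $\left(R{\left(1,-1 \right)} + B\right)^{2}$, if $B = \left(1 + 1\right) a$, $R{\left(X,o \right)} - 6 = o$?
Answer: $289$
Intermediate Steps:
$R{\left(X,o \right)} = 6 + o$
$B = 12$ ($B = \left(1 + 1\right) 6 = 2 \cdot 6 = 12$)
$\left(R{\left(1,-1 \right)} + B\right)^{2} = \left(\left(6 - 1\right) + 12\right)^{2} = \left(5 + 12\right)^{2} = 17^{2} = 289$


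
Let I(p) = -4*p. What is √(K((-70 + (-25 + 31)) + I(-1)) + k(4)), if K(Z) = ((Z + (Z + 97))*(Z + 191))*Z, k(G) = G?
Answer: 4*√11299 ≈ 425.19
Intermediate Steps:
K(Z) = Z*(97 + 2*Z)*(191 + Z) (K(Z) = ((Z + (97 + Z))*(191 + Z))*Z = ((97 + 2*Z)*(191 + Z))*Z = Z*(97 + 2*Z)*(191 + Z))
√(K((-70 + (-25 + 31)) + I(-1)) + k(4)) = √(((-70 + (-25 + 31)) - 4*(-1))*(18527 + 2*((-70 + (-25 + 31)) - 4*(-1))² + 479*((-70 + (-25 + 31)) - 4*(-1))) + 4) = √(((-70 + 6) + 4)*(18527 + 2*((-70 + 6) + 4)² + 479*((-70 + 6) + 4)) + 4) = √((-64 + 4)*(18527 + 2*(-64 + 4)² + 479*(-64 + 4)) + 4) = √(-60*(18527 + 2*(-60)² + 479*(-60)) + 4) = √(-60*(18527 + 2*3600 - 28740) + 4) = √(-60*(18527 + 7200 - 28740) + 4) = √(-60*(-3013) + 4) = √(180780 + 4) = √180784 = 4*√11299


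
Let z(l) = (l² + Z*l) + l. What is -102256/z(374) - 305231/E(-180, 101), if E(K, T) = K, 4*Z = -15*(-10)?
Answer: 285279433/168300 ≈ 1695.1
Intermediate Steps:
Z = 75/2 (Z = (-15*(-10))/4 = (¼)*150 = 75/2 ≈ 37.500)
z(l) = l² + 77*l/2 (z(l) = (l² + 75*l/2) + l = l² + 77*l/2)
-102256/z(374) - 305231/E(-180, 101) = -102256*1/(187*(77 + 2*374)) - 305231/(-180) = -102256*1/(187*(77 + 748)) - 305231*(-1/180) = -102256/((½)*374*825) + 305231/180 = -102256/154275 + 305231/180 = -102256*1/154275 + 305231/180 = -9296/14025 + 305231/180 = 285279433/168300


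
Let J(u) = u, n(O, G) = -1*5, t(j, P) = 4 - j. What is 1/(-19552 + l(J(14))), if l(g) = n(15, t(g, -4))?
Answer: -1/19557 ≈ -5.1133e-5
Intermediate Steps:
n(O, G) = -5
l(g) = -5
1/(-19552 + l(J(14))) = 1/(-19552 - 5) = 1/(-19557) = -1/19557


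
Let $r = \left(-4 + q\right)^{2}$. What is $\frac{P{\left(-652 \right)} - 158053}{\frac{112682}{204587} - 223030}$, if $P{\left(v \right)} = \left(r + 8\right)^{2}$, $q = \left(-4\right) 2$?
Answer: $\frac{9202937021}{15209641976} \approx 0.60507$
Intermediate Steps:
$q = -8$
$r = 144$ ($r = \left(-4 - 8\right)^{2} = \left(-12\right)^{2} = 144$)
$P{\left(v \right)} = 23104$ ($P{\left(v \right)} = \left(144 + 8\right)^{2} = 152^{2} = 23104$)
$\frac{P{\left(-652 \right)} - 158053}{\frac{112682}{204587} - 223030} = \frac{23104 - 158053}{\frac{112682}{204587} - 223030} = - \frac{134949}{- \frac{45628925928}{204587}} = \left(-134949\right) \left(- \frac{204587}{45628925928}\right) = \frac{9202937021}{15209641976}$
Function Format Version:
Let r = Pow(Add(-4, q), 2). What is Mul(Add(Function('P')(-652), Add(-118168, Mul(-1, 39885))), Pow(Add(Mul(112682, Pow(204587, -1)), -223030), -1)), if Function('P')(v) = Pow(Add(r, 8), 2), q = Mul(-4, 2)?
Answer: Rational(9202937021, 15209641976) ≈ 0.60507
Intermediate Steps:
q = -8
r = 144 (r = Pow(Add(-4, -8), 2) = Pow(-12, 2) = 144)
Function('P')(v) = 23104 (Function('P')(v) = Pow(Add(144, 8), 2) = Pow(152, 2) = 23104)
Mul(Add(Function('P')(-652), Add(-118168, Mul(-1, 39885))), Pow(Add(Mul(112682, Pow(204587, -1)), -223030), -1)) = Mul(Add(23104, Add(-118168, Mul(-1, 39885))), Pow(Add(Mul(112682, Pow(204587, -1)), -223030), -1)) = Mul(Add(23104, Add(-118168, -39885)), Pow(Add(Mul(112682, Rational(1, 204587)), -223030), -1)) = Mul(Add(23104, -158053), Pow(Add(Rational(112682, 204587), -223030), -1)) = Mul(-134949, Pow(Rational(-45628925928, 204587), -1)) = Mul(-134949, Rational(-204587, 45628925928)) = Rational(9202937021, 15209641976)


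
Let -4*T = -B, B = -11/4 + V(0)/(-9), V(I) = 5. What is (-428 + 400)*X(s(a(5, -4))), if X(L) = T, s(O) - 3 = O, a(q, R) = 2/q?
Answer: 833/36 ≈ 23.139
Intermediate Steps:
s(O) = 3 + O
B = -119/36 (B = -11/4 + 5/(-9) = -11*¼ + 5*(-⅑) = -11/4 - 5/9 = -119/36 ≈ -3.3056)
T = -119/144 (T = -(-1)*(-119)/(4*36) = -¼*119/36 = -119/144 ≈ -0.82639)
X(L) = -119/144
(-428 + 400)*X(s(a(5, -4))) = (-428 + 400)*(-119/144) = -28*(-119/144) = 833/36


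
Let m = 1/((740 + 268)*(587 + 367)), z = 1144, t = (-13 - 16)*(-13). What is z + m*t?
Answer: 1100107385/961632 ≈ 1144.0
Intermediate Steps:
t = 377 (t = -29*(-13) = 377)
m = 1/961632 (m = 1/(1008*954) = 1/961632 ≈ 1.0399e-6)
z + m*t = 1144 + (1/961632)*377 = 1144 + 377/961632 = 1100107385/961632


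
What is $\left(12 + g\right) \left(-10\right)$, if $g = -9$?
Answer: $-30$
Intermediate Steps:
$\left(12 + g\right) \left(-10\right) = \left(12 - 9\right) \left(-10\right) = 3 \left(-10\right) = -30$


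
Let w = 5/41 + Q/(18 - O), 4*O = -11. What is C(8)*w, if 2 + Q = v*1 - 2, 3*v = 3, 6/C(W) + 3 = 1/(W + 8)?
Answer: 7392/159941 ≈ 0.046217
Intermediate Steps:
O = -11/4 (O = (¼)*(-11) = -11/4 ≈ -2.7500)
C(W) = 6/(-3 + 1/(8 + W)) (C(W) = 6/(-3 + 1/(W + 8)) = 6/(-3 + 1/(8 + W)))
v = 1 (v = (⅓)*3 = 1)
Q = -3 (Q = -2 + (1*1 - 2) = -2 + (1 - 2) = -2 - 1 = -3)
w = -77/3403 (w = 5/41 - 3/(18 - 1*(-11/4)) = 5*(1/41) - 3/(18 + 11/4) = 5/41 - 3/83/4 = 5/41 - 3*4/83 = 5/41 - 12/83 = -77/3403 ≈ -0.022627)
C(8)*w = (6*(-8 - 1*8)/(23 + 3*8))*(-77/3403) = (6*(-8 - 8)/(23 + 24))*(-77/3403) = (6*(-16)/47)*(-77/3403) = (6*(1/47)*(-16))*(-77/3403) = -96/47*(-77/3403) = 7392/159941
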